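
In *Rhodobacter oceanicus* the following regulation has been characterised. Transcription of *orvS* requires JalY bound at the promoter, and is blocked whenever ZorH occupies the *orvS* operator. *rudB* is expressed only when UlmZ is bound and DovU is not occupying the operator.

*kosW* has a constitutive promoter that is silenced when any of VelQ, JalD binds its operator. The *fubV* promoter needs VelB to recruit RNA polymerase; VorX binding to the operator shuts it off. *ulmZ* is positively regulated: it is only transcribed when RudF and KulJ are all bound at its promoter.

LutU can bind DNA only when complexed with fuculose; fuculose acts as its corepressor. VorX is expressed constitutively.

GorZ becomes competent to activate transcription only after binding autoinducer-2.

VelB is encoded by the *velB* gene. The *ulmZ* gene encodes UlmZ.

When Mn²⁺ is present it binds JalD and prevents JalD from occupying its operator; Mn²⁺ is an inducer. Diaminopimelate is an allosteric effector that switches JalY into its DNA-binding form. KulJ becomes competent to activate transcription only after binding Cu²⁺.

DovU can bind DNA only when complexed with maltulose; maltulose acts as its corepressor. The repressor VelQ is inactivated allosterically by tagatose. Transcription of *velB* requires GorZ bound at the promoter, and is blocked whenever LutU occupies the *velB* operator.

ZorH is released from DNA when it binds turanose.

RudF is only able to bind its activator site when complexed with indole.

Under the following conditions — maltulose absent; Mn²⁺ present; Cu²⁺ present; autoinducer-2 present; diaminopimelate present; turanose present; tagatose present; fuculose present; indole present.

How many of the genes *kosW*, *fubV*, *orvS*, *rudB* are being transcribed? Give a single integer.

3

Tagatose is present, so VelQ is inactive.
Mn²⁺ is present, so JalD is inactive.
With no repressor bound, *kosW* is transcribed.
→ *kosW* is ON.
Autoinducer-2 is present, so GorZ is active.
Fuculose is present, so LutU is active.
With repressor LutU bound, *velB* is not transcribed.
So VelB is not produced.
VorX is produced constitutively and is active.
With repressor VorX bound, *fubV* is not transcribed.
→ *fubV* is OFF.
Diaminopimelate is present, so JalY is active.
Turanose is present, so ZorH is inactive.
No repressor is bound and JalY is active, so *orvS* is transcribed.
→ *orvS* is ON.
Indole is present, so RudF is active.
Cu²⁺ is present, so KulJ is active.
No repressor is bound and RudF and KulJ are active, so *ulmZ* is transcribed.
So UlmZ is produced and active.
Maltulose is absent, so DovU is inactive.
No repressor is bound and UlmZ is active, so *rudB* is transcribed.
→ *rudB* is ON.
3 of the 4 genes are transcribed.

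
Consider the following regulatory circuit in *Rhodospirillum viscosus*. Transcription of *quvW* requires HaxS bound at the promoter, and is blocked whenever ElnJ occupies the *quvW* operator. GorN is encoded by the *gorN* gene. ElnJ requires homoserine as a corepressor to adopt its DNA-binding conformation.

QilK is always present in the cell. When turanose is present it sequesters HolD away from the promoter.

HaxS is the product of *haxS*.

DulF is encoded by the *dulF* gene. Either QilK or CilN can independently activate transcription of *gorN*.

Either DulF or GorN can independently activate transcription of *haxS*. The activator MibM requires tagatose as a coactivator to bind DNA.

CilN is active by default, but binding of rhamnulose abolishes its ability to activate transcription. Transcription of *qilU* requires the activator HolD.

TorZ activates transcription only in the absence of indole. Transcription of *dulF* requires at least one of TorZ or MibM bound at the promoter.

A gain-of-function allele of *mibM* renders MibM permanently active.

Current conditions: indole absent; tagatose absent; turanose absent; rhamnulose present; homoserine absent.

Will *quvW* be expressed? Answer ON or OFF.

Indole is absent, so TorZ is active.
MibM is constitutively active in this strain.
Activator TorZ is present, so *dulF* is transcribed.
So DulF is produced and active.
QilK is produced constitutively and is active.
Rhamnulose is present, so CilN is inactive.
Activator QilK is present, so *gorN* is transcribed.
So GorN is produced and active.
Activator DulF is present, so *haxS* is transcribed.
So HaxS is produced and active.
Homoserine is absent, so ElnJ is inactive.
No repressor is bound and HaxS is active, so *quvW* is transcribed.

ON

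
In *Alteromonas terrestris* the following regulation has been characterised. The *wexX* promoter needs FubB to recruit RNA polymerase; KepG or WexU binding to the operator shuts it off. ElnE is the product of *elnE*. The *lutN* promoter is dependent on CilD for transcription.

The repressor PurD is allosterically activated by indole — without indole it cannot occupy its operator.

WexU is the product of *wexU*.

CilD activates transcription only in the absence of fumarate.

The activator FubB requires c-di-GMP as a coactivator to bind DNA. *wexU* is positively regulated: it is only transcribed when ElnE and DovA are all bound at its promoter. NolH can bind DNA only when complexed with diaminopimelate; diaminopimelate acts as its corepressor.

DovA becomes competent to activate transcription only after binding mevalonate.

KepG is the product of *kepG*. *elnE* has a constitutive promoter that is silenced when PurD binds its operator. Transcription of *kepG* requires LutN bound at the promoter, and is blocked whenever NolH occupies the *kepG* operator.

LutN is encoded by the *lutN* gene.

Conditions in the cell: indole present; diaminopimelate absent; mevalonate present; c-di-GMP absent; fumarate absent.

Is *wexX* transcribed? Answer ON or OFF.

OFF

c-di-GMP is absent, so FubB is inactive.
Diaminopimelate is absent, so NolH is inactive.
Fumarate is absent, so CilD is active.
No repressor is bound and CilD is active, so *lutN* is transcribed.
So LutN is produced and active.
No repressor is bound and LutN is active, so *kepG* is transcribed.
So KepG is produced and active.
Indole is present, so PurD is active.
With repressor PurD bound, *elnE* is not transcribed.
So ElnE is not produced.
Mevalonate is present, so DovA is active.
Required activator ElnE is absent, so *wexU* is not transcribed.
So WexU is not produced.
With repressor KepG bound, *wexX* is not transcribed.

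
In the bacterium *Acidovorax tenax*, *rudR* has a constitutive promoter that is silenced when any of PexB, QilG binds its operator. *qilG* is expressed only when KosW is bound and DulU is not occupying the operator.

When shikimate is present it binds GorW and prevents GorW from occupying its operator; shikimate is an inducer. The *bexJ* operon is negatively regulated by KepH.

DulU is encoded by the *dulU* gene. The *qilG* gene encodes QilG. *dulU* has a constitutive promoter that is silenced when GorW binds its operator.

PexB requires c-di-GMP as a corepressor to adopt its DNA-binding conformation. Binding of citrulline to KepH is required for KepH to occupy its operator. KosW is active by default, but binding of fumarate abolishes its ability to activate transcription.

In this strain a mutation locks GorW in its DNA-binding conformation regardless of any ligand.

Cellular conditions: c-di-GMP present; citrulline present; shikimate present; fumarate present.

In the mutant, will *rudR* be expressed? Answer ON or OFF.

c-di-GMP is present, so PexB is active.
Fumarate is present, so KosW is inactive.
GorW is constitutively active in this strain.
With repressor GorW bound, *dulU* is not transcribed.
So DulU is not produced.
Required activator KosW is absent, so *qilG* is not transcribed.
So QilG is not produced.
With repressor PexB bound, *rudR* is not transcribed.

OFF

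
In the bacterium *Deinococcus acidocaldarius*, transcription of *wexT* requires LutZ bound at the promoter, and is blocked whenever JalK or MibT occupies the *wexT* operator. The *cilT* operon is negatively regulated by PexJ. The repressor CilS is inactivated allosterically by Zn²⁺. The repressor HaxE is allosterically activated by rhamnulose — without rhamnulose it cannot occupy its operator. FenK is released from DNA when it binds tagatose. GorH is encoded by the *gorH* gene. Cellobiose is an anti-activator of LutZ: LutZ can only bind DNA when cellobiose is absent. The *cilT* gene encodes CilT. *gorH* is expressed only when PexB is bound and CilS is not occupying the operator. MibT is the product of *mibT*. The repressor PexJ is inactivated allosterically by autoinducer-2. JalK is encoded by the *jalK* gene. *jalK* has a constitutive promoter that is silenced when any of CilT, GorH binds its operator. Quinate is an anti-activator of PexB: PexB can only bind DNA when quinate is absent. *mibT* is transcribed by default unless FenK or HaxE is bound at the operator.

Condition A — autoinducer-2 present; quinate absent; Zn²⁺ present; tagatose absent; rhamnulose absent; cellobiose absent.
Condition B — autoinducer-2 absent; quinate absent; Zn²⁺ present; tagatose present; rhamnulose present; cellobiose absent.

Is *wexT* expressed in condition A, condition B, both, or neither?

Condition A:
Autoinducer-2 is present, so PexJ is inactive.
With no repressor bound, *cilT* is transcribed.
So CilT is produced and active.
Quinate is absent, so PexB is active.
Zn²⁺ is present, so CilS is inactive.
No repressor is bound and PexB is active, so *gorH* is transcribed.
So GorH is produced and active.
With repressor CilT bound, *jalK* is not transcribed.
So JalK is not produced.
Tagatose is absent, so FenK is active.
Rhamnulose is absent, so HaxE is inactive.
With repressor FenK bound, *mibT* is not transcribed.
So MibT is not produced.
Cellobiose is absent, so LutZ is active.
No repressor is bound and LutZ is active, so *wexT* is transcribed.
→ *wexT* is ON in A.
Condition B:
Autoinducer-2 is absent, so PexJ is active.
With repressor PexJ bound, *cilT* is not transcribed.
So CilT is not produced.
Quinate is absent, so PexB is active.
Zn²⁺ is present, so CilS is inactive.
No repressor is bound and PexB is active, so *gorH* is transcribed.
So GorH is produced and active.
With repressor GorH bound, *jalK* is not transcribed.
So JalK is not produced.
Tagatose is present, so FenK is inactive.
Rhamnulose is present, so HaxE is active.
With repressor HaxE bound, *mibT* is not transcribed.
So MibT is not produced.
Cellobiose is absent, so LutZ is active.
No repressor is bound and LutZ is active, so *wexT* is transcribed.
→ *wexT* is ON in B.

both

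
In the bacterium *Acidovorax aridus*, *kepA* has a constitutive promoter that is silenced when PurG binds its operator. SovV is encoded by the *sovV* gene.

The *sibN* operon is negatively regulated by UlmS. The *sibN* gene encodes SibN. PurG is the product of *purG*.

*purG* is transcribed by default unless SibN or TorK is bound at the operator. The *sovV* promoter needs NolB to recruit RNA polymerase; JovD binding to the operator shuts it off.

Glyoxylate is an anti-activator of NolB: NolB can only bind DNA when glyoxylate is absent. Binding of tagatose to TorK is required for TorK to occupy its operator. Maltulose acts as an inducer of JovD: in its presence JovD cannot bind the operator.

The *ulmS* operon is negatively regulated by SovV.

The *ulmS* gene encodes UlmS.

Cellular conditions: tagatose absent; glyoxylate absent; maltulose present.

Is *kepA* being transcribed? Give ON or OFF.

ON

Maltulose is present, so JovD is inactive.
Glyoxylate is absent, so NolB is active.
No repressor is bound and NolB is active, so *sovV* is transcribed.
So SovV is produced and active.
With repressor SovV bound, *ulmS* is not transcribed.
So UlmS is not produced.
With no repressor bound, *sibN* is transcribed.
So SibN is produced and active.
Tagatose is absent, so TorK is inactive.
With repressor SibN bound, *purG* is not transcribed.
So PurG is not produced.
With no repressor bound, *kepA* is transcribed.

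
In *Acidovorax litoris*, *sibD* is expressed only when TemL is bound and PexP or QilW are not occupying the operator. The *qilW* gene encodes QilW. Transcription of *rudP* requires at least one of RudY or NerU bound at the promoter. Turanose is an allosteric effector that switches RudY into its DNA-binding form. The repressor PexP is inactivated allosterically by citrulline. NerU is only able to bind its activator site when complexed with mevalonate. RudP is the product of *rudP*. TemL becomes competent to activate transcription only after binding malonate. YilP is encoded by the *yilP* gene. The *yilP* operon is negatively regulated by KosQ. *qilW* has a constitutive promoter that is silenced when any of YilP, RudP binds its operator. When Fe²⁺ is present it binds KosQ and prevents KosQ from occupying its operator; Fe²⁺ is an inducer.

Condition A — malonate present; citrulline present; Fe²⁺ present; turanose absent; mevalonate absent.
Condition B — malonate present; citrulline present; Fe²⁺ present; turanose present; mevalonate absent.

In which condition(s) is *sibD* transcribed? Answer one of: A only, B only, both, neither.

Condition A:
Malonate is present, so TemL is active.
Citrulline is present, so PexP is inactive.
Fe²⁺ is present, so KosQ is inactive.
With no repressor bound, *yilP* is transcribed.
So YilP is produced and active.
Turanose is absent, so RudY is inactive.
Mevalonate is absent, so NerU is inactive.
No activator is available at the *rudP* promoter, so *rudP* is not transcribed.
So RudP is not produced.
With repressor YilP bound, *qilW* is not transcribed.
So QilW is not produced.
No repressor is bound and TemL is active, so *sibD* is transcribed.
→ *sibD* is ON in A.
Condition B:
Malonate is present, so TemL is active.
Citrulline is present, so PexP is inactive.
Fe²⁺ is present, so KosQ is inactive.
With no repressor bound, *yilP* is transcribed.
So YilP is produced and active.
Turanose is present, so RudY is active.
Mevalonate is absent, so NerU is inactive.
Activator RudY is present, so *rudP* is transcribed.
So RudP is produced and active.
With repressor YilP bound, *qilW* is not transcribed.
So QilW is not produced.
No repressor is bound and TemL is active, so *sibD* is transcribed.
→ *sibD* is ON in B.

both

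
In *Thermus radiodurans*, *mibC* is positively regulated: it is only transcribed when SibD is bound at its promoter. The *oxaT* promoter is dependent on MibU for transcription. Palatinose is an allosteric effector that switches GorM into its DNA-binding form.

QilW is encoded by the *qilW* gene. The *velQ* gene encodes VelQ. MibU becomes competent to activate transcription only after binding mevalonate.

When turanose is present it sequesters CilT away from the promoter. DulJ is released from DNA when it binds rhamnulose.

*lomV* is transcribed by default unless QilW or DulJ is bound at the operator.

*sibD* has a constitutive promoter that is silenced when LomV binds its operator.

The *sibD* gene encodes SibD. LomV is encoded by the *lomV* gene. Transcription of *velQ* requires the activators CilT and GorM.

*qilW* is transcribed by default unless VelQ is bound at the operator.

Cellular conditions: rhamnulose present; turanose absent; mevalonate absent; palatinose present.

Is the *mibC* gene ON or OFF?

Turanose is absent, so CilT is active.
Palatinose is present, so GorM is active.
No repressor is bound and CilT and GorM are active, so *velQ* is transcribed.
So VelQ is produced and active.
With repressor VelQ bound, *qilW* is not transcribed.
So QilW is not produced.
Rhamnulose is present, so DulJ is inactive.
With no repressor bound, *lomV* is transcribed.
So LomV is produced and active.
With repressor LomV bound, *sibD* is not transcribed.
So SibD is not produced.
Required activator SibD is absent, so *mibC* is not transcribed.

OFF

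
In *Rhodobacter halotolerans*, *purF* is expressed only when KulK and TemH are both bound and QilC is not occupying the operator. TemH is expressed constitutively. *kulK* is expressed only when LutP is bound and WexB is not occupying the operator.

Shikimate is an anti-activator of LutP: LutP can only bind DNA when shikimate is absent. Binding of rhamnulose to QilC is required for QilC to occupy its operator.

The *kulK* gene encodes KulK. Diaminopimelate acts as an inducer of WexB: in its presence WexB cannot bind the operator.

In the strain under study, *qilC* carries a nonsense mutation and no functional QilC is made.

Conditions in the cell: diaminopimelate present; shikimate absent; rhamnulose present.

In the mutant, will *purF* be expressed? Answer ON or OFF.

Shikimate is absent, so LutP is active.
Diaminopimelate is present, so WexB is inactive.
No repressor is bound and LutP is active, so *kulK* is transcribed.
So KulK is produced and active.
QilC is non-functional in this strain, so it has no effect.
TemH is produced constitutively and is active.
No repressor is bound and KulK and TemH are active, so *purF* is transcribed.

ON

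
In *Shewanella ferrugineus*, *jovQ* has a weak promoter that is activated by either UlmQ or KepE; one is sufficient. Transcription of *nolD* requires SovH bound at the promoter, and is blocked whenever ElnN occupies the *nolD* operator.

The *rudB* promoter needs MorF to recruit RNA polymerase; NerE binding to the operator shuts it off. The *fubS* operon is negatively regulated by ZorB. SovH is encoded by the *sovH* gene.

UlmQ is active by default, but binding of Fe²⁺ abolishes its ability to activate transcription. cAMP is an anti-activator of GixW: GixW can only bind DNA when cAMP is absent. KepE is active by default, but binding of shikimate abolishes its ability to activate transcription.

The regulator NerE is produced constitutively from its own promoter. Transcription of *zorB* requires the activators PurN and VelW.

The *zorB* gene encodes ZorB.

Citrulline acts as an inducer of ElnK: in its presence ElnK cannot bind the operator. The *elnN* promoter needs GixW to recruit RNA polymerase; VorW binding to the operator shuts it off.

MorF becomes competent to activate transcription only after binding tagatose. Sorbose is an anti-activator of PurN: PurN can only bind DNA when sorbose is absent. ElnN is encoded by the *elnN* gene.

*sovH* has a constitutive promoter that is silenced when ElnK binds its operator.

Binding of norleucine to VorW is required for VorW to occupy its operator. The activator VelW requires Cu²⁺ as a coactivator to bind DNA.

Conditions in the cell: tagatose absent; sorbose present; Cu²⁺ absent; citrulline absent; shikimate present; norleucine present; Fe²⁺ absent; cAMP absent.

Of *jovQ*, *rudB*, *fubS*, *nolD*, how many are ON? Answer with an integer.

2

Fe²⁺ is absent, so UlmQ is active.
Shikimate is present, so KepE is inactive.
Activator UlmQ is present, so *jovQ* is transcribed.
→ *jovQ* is ON.
NerE is produced constitutively and is active.
Tagatose is absent, so MorF is inactive.
With repressor NerE bound, *rudB* is not transcribed.
→ *rudB* is OFF.
Sorbose is present, so PurN is inactive.
Cu²⁺ is absent, so VelW is inactive.
Required activator PurN is absent, so *zorB* is not transcribed.
So ZorB is not produced.
With no repressor bound, *fubS* is transcribed.
→ *fubS* is ON.
Norleucine is present, so VorW is active.
cAMP is absent, so GixW is active.
With repressor VorW bound, *elnN* is not transcribed.
So ElnN is not produced.
Citrulline is absent, so ElnK is active.
With repressor ElnK bound, *sovH* is not transcribed.
So SovH is not produced.
Required activator SovH is absent, so *nolD* is not transcribed.
→ *nolD* is OFF.
2 of the 4 genes are transcribed.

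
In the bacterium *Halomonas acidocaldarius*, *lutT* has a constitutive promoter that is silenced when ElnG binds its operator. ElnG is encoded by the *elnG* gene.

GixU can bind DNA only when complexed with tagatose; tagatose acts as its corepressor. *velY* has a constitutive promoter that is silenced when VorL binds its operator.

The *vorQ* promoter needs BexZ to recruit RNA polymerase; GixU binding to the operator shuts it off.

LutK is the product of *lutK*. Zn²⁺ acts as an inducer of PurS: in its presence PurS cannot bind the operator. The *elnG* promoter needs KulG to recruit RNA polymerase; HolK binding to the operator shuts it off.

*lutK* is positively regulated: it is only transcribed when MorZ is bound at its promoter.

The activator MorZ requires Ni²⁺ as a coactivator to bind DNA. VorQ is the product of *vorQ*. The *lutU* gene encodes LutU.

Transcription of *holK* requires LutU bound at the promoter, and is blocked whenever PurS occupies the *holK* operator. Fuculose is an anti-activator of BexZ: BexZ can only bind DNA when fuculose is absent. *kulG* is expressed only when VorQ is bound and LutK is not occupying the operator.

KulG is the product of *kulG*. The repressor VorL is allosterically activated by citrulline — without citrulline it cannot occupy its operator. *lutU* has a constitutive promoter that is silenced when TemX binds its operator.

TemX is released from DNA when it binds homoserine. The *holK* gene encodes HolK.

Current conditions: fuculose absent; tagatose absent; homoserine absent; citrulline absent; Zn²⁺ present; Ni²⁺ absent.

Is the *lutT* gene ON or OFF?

OFF

Ni²⁺ is absent, so MorZ is inactive.
Required activator MorZ is absent, so *lutK* is not transcribed.
So LutK is not produced.
Fuculose is absent, so BexZ is active.
Tagatose is absent, so GixU is inactive.
No repressor is bound and BexZ is active, so *vorQ* is transcribed.
So VorQ is produced and active.
No repressor is bound and VorQ is active, so *kulG* is transcribed.
So KulG is produced and active.
Zn²⁺ is present, so PurS is inactive.
Homoserine is absent, so TemX is active.
With repressor TemX bound, *lutU* is not transcribed.
So LutU is not produced.
Required activator LutU is absent, so *holK* is not transcribed.
So HolK is not produced.
No repressor is bound and KulG is active, so *elnG* is transcribed.
So ElnG is produced and active.
With repressor ElnG bound, *lutT* is not transcribed.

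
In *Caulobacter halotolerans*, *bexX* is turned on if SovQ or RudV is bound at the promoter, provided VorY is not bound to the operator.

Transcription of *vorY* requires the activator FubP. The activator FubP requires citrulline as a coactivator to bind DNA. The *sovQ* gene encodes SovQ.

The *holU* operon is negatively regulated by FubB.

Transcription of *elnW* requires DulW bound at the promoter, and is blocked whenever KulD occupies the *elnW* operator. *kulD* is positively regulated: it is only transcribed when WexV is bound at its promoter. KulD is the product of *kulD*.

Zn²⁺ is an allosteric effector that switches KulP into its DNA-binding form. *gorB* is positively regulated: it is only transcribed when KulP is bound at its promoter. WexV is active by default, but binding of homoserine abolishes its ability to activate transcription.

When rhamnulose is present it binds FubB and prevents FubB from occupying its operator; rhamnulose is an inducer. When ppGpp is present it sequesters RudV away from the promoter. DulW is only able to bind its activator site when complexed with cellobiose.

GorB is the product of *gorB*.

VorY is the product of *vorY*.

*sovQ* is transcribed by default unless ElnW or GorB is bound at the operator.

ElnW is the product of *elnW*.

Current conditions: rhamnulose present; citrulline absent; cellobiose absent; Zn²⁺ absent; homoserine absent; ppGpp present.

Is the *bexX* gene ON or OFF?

ON

Citrulline is absent, so FubP is inactive.
Required activator FubP is absent, so *vorY* is not transcribed.
So VorY is not produced.
Homoserine is absent, so WexV is active.
No repressor is bound and WexV is active, so *kulD* is transcribed.
So KulD is produced and active.
Cellobiose is absent, so DulW is inactive.
With repressor KulD bound, *elnW* is not transcribed.
So ElnW is not produced.
Zn²⁺ is absent, so KulP is inactive.
Required activator KulP is absent, so *gorB* is not transcribed.
So GorB is not produced.
With no repressor bound, *sovQ* is transcribed.
So SovQ is produced and active.
ppGpp is present, so RudV is inactive.
Activator SovQ is present, so *bexX* is transcribed.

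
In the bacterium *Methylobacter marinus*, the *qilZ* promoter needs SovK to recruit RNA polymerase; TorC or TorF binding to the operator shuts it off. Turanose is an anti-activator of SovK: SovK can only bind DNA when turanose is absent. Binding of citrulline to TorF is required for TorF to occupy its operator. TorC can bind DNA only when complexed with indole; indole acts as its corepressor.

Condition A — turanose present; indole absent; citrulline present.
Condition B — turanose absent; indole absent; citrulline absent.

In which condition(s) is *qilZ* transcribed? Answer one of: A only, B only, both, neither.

Condition A:
Turanose is present, so SovK is inactive.
Indole is absent, so TorC is inactive.
Citrulline is present, so TorF is active.
With repressor TorF bound, *qilZ* is not transcribed.
→ *qilZ* is OFF in A.
Condition B:
Turanose is absent, so SovK is active.
Indole is absent, so TorC is inactive.
Citrulline is absent, so TorF is inactive.
No repressor is bound and SovK is active, so *qilZ* is transcribed.
→ *qilZ* is ON in B.

B only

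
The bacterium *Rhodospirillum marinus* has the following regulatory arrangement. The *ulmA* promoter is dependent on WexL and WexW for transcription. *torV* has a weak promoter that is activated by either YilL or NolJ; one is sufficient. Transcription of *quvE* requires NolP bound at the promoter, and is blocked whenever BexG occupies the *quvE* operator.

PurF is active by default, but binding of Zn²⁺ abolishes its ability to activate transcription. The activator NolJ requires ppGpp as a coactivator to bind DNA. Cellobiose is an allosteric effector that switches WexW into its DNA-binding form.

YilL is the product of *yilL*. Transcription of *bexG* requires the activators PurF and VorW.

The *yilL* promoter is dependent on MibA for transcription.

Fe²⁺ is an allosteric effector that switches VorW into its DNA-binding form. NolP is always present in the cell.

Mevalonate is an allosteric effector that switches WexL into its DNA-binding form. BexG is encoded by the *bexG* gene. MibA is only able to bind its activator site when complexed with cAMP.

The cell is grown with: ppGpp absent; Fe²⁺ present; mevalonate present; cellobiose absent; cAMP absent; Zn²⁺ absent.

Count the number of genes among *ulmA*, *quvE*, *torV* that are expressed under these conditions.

Mevalonate is present, so WexL is active.
Cellobiose is absent, so WexW is inactive.
Required activator WexW is absent, so *ulmA* is not transcribed.
→ *ulmA* is OFF.
Zn²⁺ is absent, so PurF is active.
Fe²⁺ is present, so VorW is active.
No repressor is bound and PurF and VorW are active, so *bexG* is transcribed.
So BexG is produced and active.
NolP is produced constitutively and is active.
With repressor BexG bound, *quvE* is not transcribed.
→ *quvE* is OFF.
cAMP is absent, so MibA is inactive.
Required activator MibA is absent, so *yilL* is not transcribed.
So YilL is not produced.
ppGpp is absent, so NolJ is inactive.
No activator is available at the *torV* promoter, so *torV* is not transcribed.
→ *torV* is OFF.
0 of the 3 genes are transcribed.

0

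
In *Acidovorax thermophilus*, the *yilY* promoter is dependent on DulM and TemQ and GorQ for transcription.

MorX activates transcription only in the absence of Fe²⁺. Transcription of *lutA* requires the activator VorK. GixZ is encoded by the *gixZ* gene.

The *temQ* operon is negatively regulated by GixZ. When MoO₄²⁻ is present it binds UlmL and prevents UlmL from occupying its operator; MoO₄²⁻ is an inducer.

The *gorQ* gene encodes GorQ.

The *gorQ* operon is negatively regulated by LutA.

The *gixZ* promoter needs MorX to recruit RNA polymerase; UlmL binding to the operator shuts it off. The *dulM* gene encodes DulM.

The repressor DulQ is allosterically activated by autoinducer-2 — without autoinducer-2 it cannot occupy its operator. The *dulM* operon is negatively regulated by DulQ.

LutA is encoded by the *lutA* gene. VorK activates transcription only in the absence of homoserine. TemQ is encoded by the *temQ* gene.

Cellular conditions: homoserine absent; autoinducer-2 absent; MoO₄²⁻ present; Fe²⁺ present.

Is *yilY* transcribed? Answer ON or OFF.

OFF

Autoinducer-2 is absent, so DulQ is inactive.
With no repressor bound, *dulM* is transcribed.
So DulM is produced and active.
Fe²⁺ is present, so MorX is inactive.
MoO₄²⁻ is present, so UlmL is inactive.
Required activator MorX is absent, so *gixZ* is not transcribed.
So GixZ is not produced.
With no repressor bound, *temQ* is transcribed.
So TemQ is produced and active.
Homoserine is absent, so VorK is active.
No repressor is bound and VorK is active, so *lutA* is transcribed.
So LutA is produced and active.
With repressor LutA bound, *gorQ* is not transcribed.
So GorQ is not produced.
Required activator GorQ is absent, so *yilY* is not transcribed.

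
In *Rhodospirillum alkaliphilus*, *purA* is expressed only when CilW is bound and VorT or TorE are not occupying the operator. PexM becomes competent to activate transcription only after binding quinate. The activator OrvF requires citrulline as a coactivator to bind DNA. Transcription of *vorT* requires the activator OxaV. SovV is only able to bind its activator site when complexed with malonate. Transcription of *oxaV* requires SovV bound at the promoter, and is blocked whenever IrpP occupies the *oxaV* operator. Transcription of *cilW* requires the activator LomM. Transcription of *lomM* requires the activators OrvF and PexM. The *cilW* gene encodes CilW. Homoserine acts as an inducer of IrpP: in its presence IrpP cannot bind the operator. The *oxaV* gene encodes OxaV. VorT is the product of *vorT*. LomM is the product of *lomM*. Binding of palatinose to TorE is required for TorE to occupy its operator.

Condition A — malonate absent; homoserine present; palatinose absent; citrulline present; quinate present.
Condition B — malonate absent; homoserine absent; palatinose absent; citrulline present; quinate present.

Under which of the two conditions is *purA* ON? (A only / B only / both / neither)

Condition A:
Malonate is absent, so SovV is inactive.
Homoserine is present, so IrpP is inactive.
Required activator SovV is absent, so *oxaV* is not transcribed.
So OxaV is not produced.
Required activator OxaV is absent, so *vorT* is not transcribed.
So VorT is not produced.
Palatinose is absent, so TorE is inactive.
Citrulline is present, so OrvF is active.
Quinate is present, so PexM is active.
No repressor is bound and OrvF and PexM are active, so *lomM* is transcribed.
So LomM is produced and active.
No repressor is bound and LomM is active, so *cilW* is transcribed.
So CilW is produced and active.
No repressor is bound and CilW is active, so *purA* is transcribed.
→ *purA* is ON in A.
Condition B:
Malonate is absent, so SovV is inactive.
Homoserine is absent, so IrpP is active.
With repressor IrpP bound, *oxaV* is not transcribed.
So OxaV is not produced.
Required activator OxaV is absent, so *vorT* is not transcribed.
So VorT is not produced.
Palatinose is absent, so TorE is inactive.
Citrulline is present, so OrvF is active.
Quinate is present, so PexM is active.
No repressor is bound and OrvF and PexM are active, so *lomM* is transcribed.
So LomM is produced and active.
No repressor is bound and LomM is active, so *cilW* is transcribed.
So CilW is produced and active.
No repressor is bound and CilW is active, so *purA* is transcribed.
→ *purA* is ON in B.

both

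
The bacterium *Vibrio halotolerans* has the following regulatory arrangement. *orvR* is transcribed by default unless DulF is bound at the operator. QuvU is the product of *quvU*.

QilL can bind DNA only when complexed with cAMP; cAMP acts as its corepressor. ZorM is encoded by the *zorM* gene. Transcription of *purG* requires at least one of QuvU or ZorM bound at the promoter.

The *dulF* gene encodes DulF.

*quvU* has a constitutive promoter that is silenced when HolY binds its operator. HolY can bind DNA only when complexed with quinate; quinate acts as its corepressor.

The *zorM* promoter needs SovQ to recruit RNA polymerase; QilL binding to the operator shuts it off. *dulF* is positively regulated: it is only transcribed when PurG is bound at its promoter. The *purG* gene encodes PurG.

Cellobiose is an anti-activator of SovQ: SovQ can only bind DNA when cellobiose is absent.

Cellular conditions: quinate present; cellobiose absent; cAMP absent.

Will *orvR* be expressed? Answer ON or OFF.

Quinate is present, so HolY is active.
With repressor HolY bound, *quvU* is not transcribed.
So QuvU is not produced.
Cellobiose is absent, so SovQ is active.
cAMP is absent, so QilL is inactive.
No repressor is bound and SovQ is active, so *zorM* is transcribed.
So ZorM is produced and active.
Activator ZorM is present, so *purG* is transcribed.
So PurG is produced and active.
No repressor is bound and PurG is active, so *dulF* is transcribed.
So DulF is produced and active.
With repressor DulF bound, *orvR* is not transcribed.

OFF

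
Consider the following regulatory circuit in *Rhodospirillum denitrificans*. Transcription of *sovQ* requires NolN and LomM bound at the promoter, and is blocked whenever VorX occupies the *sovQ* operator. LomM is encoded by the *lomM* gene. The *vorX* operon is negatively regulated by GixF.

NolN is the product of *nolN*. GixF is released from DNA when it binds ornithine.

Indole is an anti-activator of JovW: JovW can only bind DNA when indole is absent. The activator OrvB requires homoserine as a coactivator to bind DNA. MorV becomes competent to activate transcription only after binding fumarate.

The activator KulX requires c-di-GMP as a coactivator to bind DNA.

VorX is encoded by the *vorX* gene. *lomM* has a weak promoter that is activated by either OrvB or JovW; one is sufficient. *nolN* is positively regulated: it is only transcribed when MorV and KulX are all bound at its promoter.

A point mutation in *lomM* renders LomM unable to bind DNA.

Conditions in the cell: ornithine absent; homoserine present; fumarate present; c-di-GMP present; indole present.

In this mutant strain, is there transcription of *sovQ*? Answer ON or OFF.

Fumarate is present, so MorV is active.
c-di-GMP is present, so KulX is active.
No repressor is bound and MorV and KulX are active, so *nolN* is transcribed.
So NolN is produced and active.
LomM is non-functional in this strain, so it has no effect.
Ornithine is absent, so GixF is active.
With repressor GixF bound, *vorX* is not transcribed.
So VorX is not produced.
Required activator LomM is absent, so *sovQ* is not transcribed.

OFF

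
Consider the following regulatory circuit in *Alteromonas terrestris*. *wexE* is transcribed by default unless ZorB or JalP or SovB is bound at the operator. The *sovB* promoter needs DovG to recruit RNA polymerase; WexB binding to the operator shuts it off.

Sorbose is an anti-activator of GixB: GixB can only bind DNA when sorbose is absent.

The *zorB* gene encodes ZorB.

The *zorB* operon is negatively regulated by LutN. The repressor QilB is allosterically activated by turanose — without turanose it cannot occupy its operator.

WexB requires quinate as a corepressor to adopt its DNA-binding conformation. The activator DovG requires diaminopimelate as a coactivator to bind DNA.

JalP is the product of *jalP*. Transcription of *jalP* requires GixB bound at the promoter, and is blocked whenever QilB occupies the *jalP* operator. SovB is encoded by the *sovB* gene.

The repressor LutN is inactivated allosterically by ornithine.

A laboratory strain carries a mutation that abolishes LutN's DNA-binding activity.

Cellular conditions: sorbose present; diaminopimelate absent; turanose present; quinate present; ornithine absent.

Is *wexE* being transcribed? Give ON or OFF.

LutN is non-functional in this strain, so it has no effect.
With no repressor bound, *zorB* is transcribed.
So ZorB is produced and active.
Sorbose is present, so GixB is inactive.
Turanose is present, so QilB is active.
With repressor QilB bound, *jalP* is not transcribed.
So JalP is not produced.
Quinate is present, so WexB is active.
Diaminopimelate is absent, so DovG is inactive.
With repressor WexB bound, *sovB* is not transcribed.
So SovB is not produced.
With repressor ZorB bound, *wexE* is not transcribed.

OFF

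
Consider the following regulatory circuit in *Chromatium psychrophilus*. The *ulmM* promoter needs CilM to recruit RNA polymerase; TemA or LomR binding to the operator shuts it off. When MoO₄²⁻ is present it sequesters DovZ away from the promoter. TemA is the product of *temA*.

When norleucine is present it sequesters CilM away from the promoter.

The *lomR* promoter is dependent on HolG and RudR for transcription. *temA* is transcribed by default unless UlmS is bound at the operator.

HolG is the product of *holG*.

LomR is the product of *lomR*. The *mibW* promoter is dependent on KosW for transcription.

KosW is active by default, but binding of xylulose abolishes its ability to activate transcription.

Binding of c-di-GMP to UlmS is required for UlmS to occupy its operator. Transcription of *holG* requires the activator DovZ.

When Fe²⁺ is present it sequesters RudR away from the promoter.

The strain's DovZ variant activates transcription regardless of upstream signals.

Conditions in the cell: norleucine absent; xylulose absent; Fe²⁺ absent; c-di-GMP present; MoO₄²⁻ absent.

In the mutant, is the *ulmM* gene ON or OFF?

OFF

c-di-GMP is present, so UlmS is active.
With repressor UlmS bound, *temA* is not transcribed.
So TemA is not produced.
Norleucine is absent, so CilM is active.
DovZ is constitutively active in this strain.
No repressor is bound and DovZ is active, so *holG* is transcribed.
So HolG is produced and active.
Fe²⁺ is absent, so RudR is active.
No repressor is bound and HolG and RudR are active, so *lomR* is transcribed.
So LomR is produced and active.
With repressor LomR bound, *ulmM* is not transcribed.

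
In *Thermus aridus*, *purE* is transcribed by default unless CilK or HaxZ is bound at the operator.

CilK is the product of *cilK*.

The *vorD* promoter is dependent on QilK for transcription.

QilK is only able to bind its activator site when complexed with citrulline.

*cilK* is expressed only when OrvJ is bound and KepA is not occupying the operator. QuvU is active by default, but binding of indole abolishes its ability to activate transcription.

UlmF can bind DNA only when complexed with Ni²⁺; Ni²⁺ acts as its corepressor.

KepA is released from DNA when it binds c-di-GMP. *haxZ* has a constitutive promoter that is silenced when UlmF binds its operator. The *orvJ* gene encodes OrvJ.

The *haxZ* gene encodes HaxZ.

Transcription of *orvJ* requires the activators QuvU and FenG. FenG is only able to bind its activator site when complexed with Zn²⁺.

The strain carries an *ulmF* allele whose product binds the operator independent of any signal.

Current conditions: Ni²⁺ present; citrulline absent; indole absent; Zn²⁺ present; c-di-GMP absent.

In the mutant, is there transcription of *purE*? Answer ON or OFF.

Indole is absent, so QuvU is active.
Zn²⁺ is present, so FenG is active.
No repressor is bound and QuvU and FenG are active, so *orvJ* is transcribed.
So OrvJ is produced and active.
c-di-GMP is absent, so KepA is active.
With repressor KepA bound, *cilK* is not transcribed.
So CilK is not produced.
UlmF is constitutively active in this strain.
With repressor UlmF bound, *haxZ* is not transcribed.
So HaxZ is not produced.
With no repressor bound, *purE* is transcribed.

ON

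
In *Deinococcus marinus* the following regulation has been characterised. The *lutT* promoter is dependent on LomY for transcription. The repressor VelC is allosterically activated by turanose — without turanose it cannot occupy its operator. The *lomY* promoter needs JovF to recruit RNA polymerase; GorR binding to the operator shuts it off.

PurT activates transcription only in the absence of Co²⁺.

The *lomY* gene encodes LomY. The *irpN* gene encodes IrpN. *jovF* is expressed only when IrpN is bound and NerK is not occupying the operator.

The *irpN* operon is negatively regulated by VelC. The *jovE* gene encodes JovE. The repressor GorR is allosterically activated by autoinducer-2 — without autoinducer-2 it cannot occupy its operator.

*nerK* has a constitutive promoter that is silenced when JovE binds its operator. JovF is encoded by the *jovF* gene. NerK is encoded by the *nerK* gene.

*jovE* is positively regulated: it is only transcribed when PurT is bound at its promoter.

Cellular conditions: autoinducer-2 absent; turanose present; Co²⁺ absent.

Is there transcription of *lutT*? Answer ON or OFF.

OFF

Co²⁺ is absent, so PurT is active.
No repressor is bound and PurT is active, so *jovE* is transcribed.
So JovE is produced and active.
With repressor JovE bound, *nerK* is not transcribed.
So NerK is not produced.
Turanose is present, so VelC is active.
With repressor VelC bound, *irpN* is not transcribed.
So IrpN is not produced.
Required activator IrpN is absent, so *jovF* is not transcribed.
So JovF is not produced.
Autoinducer-2 is absent, so GorR is inactive.
Required activator JovF is absent, so *lomY* is not transcribed.
So LomY is not produced.
Required activator LomY is absent, so *lutT* is not transcribed.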